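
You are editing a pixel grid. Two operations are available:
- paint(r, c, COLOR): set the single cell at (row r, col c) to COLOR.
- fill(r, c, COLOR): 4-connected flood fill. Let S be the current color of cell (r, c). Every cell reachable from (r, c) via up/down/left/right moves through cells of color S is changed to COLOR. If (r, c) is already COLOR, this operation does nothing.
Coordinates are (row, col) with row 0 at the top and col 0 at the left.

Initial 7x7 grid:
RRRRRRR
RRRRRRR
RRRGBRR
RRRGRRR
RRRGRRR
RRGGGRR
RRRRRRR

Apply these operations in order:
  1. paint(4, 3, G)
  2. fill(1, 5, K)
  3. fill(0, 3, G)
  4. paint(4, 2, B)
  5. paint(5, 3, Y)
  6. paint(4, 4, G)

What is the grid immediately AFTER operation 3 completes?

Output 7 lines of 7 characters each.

Answer: GGGGGGG
GGGGGGG
GGGGBGG
GGGGGGG
GGGGGGG
GGGGGGG
GGGGGGG

Derivation:
After op 1 paint(4,3,G):
RRRRRRR
RRRRRRR
RRRGBRR
RRRGRRR
RRRGRRR
RRGGGRR
RRRRRRR
After op 2 fill(1,5,K) [42 cells changed]:
KKKKKKK
KKKKKKK
KKKGBKK
KKKGKKK
KKKGKKK
KKGGGKK
KKKKKKK
After op 3 fill(0,3,G) [42 cells changed]:
GGGGGGG
GGGGGGG
GGGGBGG
GGGGGGG
GGGGGGG
GGGGGGG
GGGGGGG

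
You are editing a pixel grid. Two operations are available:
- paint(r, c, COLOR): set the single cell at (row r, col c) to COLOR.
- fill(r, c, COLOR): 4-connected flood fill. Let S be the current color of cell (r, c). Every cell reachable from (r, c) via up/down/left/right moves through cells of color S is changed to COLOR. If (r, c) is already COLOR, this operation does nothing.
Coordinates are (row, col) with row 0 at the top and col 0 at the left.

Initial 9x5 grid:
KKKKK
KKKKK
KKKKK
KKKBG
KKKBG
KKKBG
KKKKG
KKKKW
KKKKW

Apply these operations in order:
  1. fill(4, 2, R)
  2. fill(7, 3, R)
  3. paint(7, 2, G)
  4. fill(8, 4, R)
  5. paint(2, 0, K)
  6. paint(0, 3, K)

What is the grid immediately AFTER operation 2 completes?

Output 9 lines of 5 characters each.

After op 1 fill(4,2,R) [36 cells changed]:
RRRRR
RRRRR
RRRRR
RRRBG
RRRBG
RRRBG
RRRRG
RRRRW
RRRRW
After op 2 fill(7,3,R) [0 cells changed]:
RRRRR
RRRRR
RRRRR
RRRBG
RRRBG
RRRBG
RRRRG
RRRRW
RRRRW

Answer: RRRRR
RRRRR
RRRRR
RRRBG
RRRBG
RRRBG
RRRRG
RRRRW
RRRRW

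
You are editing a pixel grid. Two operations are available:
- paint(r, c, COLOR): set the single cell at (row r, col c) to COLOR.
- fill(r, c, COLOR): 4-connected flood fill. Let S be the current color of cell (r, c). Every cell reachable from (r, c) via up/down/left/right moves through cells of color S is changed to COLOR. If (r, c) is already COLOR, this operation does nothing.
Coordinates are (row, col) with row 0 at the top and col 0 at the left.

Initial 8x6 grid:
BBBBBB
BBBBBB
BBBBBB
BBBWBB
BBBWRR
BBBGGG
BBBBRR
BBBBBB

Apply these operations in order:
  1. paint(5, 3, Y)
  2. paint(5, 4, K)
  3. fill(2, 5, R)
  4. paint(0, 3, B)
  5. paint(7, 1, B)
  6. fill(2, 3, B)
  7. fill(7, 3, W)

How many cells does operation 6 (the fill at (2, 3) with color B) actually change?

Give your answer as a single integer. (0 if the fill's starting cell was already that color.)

Answer: 41

Derivation:
After op 1 paint(5,3,Y):
BBBBBB
BBBBBB
BBBBBB
BBBWBB
BBBWRR
BBBYGG
BBBBRR
BBBBBB
After op 2 paint(5,4,K):
BBBBBB
BBBBBB
BBBBBB
BBBWBB
BBBWRR
BBBYKG
BBBBRR
BBBBBB
After op 3 fill(2,5,R) [39 cells changed]:
RRRRRR
RRRRRR
RRRRRR
RRRWRR
RRRWRR
RRRYKG
RRRRRR
RRRRRR
After op 4 paint(0,3,B):
RRRBRR
RRRRRR
RRRRRR
RRRWRR
RRRWRR
RRRYKG
RRRRRR
RRRRRR
After op 5 paint(7,1,B):
RRRBRR
RRRRRR
RRRRRR
RRRWRR
RRRWRR
RRRYKG
RRRRRR
RBRRRR
After op 6 fill(2,3,B) [41 cells changed]:
BBBBBB
BBBBBB
BBBBBB
BBBWBB
BBBWBB
BBBYKG
BBBBBB
BBBBBB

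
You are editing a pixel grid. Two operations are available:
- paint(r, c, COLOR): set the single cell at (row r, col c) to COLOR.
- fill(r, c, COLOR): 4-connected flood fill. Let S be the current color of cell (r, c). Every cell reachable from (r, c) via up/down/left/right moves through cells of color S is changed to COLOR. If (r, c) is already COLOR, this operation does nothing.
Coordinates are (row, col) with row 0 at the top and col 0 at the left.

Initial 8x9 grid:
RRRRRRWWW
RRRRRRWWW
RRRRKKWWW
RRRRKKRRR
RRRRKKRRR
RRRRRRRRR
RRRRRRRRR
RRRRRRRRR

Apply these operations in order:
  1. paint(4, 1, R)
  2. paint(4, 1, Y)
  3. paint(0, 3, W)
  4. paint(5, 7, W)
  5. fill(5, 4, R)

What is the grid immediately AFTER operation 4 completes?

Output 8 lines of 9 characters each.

After op 1 paint(4,1,R):
RRRRRRWWW
RRRRRRWWW
RRRRKKWWW
RRRRKKRRR
RRRRKKRRR
RRRRRRRRR
RRRRRRRRR
RRRRRRRRR
After op 2 paint(4,1,Y):
RRRRRRWWW
RRRRRRWWW
RRRRKKWWW
RRRRKKRRR
RYRRKKRRR
RRRRRRRRR
RRRRRRRRR
RRRRRRRRR
After op 3 paint(0,3,W):
RRRWRRWWW
RRRRRRWWW
RRRRKKWWW
RRRRKKRRR
RYRRKKRRR
RRRRRRRRR
RRRRRRRRR
RRRRRRRRR
After op 4 paint(5,7,W):
RRRWRRWWW
RRRRRRWWW
RRRRKKWWW
RRRRKKRRR
RYRRKKRRR
RRRRRRRWR
RRRRRRRRR
RRRRRRRRR

Answer: RRRWRRWWW
RRRRRRWWW
RRRRKKWWW
RRRRKKRRR
RYRRKKRRR
RRRRRRRWR
RRRRRRRRR
RRRRRRRRR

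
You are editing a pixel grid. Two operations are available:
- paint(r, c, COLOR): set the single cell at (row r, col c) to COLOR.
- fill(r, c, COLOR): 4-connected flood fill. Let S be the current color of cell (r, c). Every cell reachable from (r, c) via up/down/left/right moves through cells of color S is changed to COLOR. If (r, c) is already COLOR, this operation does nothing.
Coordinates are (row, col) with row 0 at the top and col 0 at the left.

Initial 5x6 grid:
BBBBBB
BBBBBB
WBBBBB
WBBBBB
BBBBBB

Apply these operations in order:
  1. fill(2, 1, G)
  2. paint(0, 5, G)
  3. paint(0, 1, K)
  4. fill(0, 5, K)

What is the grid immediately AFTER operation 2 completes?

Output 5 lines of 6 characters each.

After op 1 fill(2,1,G) [28 cells changed]:
GGGGGG
GGGGGG
WGGGGG
WGGGGG
GGGGGG
After op 2 paint(0,5,G):
GGGGGG
GGGGGG
WGGGGG
WGGGGG
GGGGGG

Answer: GGGGGG
GGGGGG
WGGGGG
WGGGGG
GGGGGG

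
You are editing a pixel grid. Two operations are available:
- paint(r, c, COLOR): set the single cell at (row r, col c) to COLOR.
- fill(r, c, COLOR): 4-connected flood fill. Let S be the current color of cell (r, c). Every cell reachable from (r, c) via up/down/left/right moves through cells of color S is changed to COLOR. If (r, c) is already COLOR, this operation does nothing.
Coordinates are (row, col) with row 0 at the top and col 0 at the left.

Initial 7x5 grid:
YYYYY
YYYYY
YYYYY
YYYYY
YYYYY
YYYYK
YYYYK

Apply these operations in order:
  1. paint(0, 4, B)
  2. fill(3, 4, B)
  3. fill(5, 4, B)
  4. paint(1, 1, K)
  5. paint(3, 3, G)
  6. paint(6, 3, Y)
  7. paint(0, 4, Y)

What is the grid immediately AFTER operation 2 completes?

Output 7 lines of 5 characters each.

Answer: BBBBB
BBBBB
BBBBB
BBBBB
BBBBB
BBBBK
BBBBK

Derivation:
After op 1 paint(0,4,B):
YYYYB
YYYYY
YYYYY
YYYYY
YYYYY
YYYYK
YYYYK
After op 2 fill(3,4,B) [32 cells changed]:
BBBBB
BBBBB
BBBBB
BBBBB
BBBBB
BBBBK
BBBBK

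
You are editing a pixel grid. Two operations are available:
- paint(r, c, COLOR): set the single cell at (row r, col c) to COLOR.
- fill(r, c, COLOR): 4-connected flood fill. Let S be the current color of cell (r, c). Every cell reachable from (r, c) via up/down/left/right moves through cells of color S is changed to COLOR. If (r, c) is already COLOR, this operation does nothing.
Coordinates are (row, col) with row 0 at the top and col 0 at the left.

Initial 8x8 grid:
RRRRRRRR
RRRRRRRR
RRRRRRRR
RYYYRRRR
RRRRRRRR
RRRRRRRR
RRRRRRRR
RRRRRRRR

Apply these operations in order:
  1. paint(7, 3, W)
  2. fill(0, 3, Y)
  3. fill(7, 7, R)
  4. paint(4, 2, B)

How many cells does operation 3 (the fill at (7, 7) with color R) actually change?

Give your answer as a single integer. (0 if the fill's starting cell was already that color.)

After op 1 paint(7,3,W):
RRRRRRRR
RRRRRRRR
RRRRRRRR
RYYYRRRR
RRRRRRRR
RRRRRRRR
RRRRRRRR
RRRWRRRR
After op 2 fill(0,3,Y) [60 cells changed]:
YYYYYYYY
YYYYYYYY
YYYYYYYY
YYYYYYYY
YYYYYYYY
YYYYYYYY
YYYYYYYY
YYYWYYYY
After op 3 fill(7,7,R) [63 cells changed]:
RRRRRRRR
RRRRRRRR
RRRRRRRR
RRRRRRRR
RRRRRRRR
RRRRRRRR
RRRRRRRR
RRRWRRRR

Answer: 63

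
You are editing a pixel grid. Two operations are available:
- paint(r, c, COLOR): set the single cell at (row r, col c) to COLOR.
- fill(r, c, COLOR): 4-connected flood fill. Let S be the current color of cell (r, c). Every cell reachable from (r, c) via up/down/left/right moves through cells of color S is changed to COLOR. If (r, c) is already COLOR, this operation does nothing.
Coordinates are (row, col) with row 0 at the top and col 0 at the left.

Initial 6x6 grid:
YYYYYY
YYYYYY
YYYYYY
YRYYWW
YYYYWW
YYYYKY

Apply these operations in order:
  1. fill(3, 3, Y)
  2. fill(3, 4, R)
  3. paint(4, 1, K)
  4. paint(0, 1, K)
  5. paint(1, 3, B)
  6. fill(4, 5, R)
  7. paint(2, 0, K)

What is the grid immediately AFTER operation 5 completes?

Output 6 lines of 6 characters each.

Answer: YKYYYY
YYYBYY
YYYYYY
YRYYRR
YKYYRR
YYYYKY

Derivation:
After op 1 fill(3,3,Y) [0 cells changed]:
YYYYYY
YYYYYY
YYYYYY
YRYYWW
YYYYWW
YYYYKY
After op 2 fill(3,4,R) [4 cells changed]:
YYYYYY
YYYYYY
YYYYYY
YRYYRR
YYYYRR
YYYYKY
After op 3 paint(4,1,K):
YYYYYY
YYYYYY
YYYYYY
YRYYRR
YKYYRR
YYYYKY
After op 4 paint(0,1,K):
YKYYYY
YYYYYY
YYYYYY
YRYYRR
YKYYRR
YYYYKY
After op 5 paint(1,3,B):
YKYYYY
YYYBYY
YYYYYY
YRYYRR
YKYYRR
YYYYKY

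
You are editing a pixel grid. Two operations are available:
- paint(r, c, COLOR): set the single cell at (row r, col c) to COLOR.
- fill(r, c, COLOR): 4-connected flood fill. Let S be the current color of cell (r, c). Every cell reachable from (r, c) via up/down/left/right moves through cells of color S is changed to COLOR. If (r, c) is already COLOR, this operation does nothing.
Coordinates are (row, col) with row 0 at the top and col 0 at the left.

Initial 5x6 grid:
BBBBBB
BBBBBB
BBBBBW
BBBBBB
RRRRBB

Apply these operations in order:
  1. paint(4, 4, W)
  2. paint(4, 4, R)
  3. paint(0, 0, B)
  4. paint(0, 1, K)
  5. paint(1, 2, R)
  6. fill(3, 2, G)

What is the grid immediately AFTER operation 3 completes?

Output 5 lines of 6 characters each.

Answer: BBBBBB
BBBBBB
BBBBBW
BBBBBB
RRRRRB

Derivation:
After op 1 paint(4,4,W):
BBBBBB
BBBBBB
BBBBBW
BBBBBB
RRRRWB
After op 2 paint(4,4,R):
BBBBBB
BBBBBB
BBBBBW
BBBBBB
RRRRRB
After op 3 paint(0,0,B):
BBBBBB
BBBBBB
BBBBBW
BBBBBB
RRRRRB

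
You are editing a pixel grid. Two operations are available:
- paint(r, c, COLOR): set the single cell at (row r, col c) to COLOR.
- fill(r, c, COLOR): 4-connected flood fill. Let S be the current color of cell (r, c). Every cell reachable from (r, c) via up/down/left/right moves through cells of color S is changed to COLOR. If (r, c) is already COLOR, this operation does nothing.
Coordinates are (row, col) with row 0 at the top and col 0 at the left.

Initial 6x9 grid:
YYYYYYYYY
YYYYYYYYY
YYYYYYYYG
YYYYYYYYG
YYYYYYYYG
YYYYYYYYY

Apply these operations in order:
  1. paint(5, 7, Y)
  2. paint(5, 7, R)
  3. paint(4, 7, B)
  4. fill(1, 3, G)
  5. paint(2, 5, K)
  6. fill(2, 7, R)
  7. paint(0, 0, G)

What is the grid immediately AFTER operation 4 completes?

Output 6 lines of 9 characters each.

Answer: GGGGGGGGG
GGGGGGGGG
GGGGGGGGG
GGGGGGGGG
GGGGGGGBG
GGGGGGGRY

Derivation:
After op 1 paint(5,7,Y):
YYYYYYYYY
YYYYYYYYY
YYYYYYYYG
YYYYYYYYG
YYYYYYYYG
YYYYYYYYY
After op 2 paint(5,7,R):
YYYYYYYYY
YYYYYYYYY
YYYYYYYYG
YYYYYYYYG
YYYYYYYYG
YYYYYYYRY
After op 3 paint(4,7,B):
YYYYYYYYY
YYYYYYYYY
YYYYYYYYG
YYYYYYYYG
YYYYYYYBG
YYYYYYYRY
After op 4 fill(1,3,G) [48 cells changed]:
GGGGGGGGG
GGGGGGGGG
GGGGGGGGG
GGGGGGGGG
GGGGGGGBG
GGGGGGGRY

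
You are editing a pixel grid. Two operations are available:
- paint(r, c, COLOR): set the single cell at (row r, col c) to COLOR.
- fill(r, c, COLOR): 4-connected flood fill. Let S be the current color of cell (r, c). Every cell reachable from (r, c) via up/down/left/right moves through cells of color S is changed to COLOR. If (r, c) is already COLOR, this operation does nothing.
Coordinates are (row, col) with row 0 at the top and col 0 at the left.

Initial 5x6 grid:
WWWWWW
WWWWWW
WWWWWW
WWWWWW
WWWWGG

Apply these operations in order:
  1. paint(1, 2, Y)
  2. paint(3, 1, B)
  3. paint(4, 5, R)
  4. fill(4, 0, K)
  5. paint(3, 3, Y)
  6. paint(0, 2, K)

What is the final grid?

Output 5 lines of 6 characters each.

After op 1 paint(1,2,Y):
WWWWWW
WWYWWW
WWWWWW
WWWWWW
WWWWGG
After op 2 paint(3,1,B):
WWWWWW
WWYWWW
WWWWWW
WBWWWW
WWWWGG
After op 3 paint(4,5,R):
WWWWWW
WWYWWW
WWWWWW
WBWWWW
WWWWGR
After op 4 fill(4,0,K) [26 cells changed]:
KKKKKK
KKYKKK
KKKKKK
KBKKKK
KKKKGR
After op 5 paint(3,3,Y):
KKKKKK
KKYKKK
KKKKKK
KBKYKK
KKKKGR
After op 6 paint(0,2,K):
KKKKKK
KKYKKK
KKKKKK
KBKYKK
KKKKGR

Answer: KKKKKK
KKYKKK
KKKKKK
KBKYKK
KKKKGR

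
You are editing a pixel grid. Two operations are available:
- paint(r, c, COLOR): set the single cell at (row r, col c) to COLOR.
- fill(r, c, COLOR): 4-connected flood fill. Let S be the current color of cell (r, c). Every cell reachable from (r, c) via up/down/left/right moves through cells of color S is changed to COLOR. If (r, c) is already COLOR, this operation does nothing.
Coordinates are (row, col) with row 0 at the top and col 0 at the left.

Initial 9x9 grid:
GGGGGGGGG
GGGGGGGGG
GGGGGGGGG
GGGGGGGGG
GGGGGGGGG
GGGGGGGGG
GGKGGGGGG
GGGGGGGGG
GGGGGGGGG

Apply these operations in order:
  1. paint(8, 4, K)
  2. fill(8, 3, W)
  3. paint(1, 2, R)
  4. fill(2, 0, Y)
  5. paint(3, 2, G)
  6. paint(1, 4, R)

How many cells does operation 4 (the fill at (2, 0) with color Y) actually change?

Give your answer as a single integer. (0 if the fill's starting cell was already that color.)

Answer: 78

Derivation:
After op 1 paint(8,4,K):
GGGGGGGGG
GGGGGGGGG
GGGGGGGGG
GGGGGGGGG
GGGGGGGGG
GGGGGGGGG
GGKGGGGGG
GGGGGGGGG
GGGGKGGGG
After op 2 fill(8,3,W) [79 cells changed]:
WWWWWWWWW
WWWWWWWWW
WWWWWWWWW
WWWWWWWWW
WWWWWWWWW
WWWWWWWWW
WWKWWWWWW
WWWWWWWWW
WWWWKWWWW
After op 3 paint(1,2,R):
WWWWWWWWW
WWRWWWWWW
WWWWWWWWW
WWWWWWWWW
WWWWWWWWW
WWWWWWWWW
WWKWWWWWW
WWWWWWWWW
WWWWKWWWW
After op 4 fill(2,0,Y) [78 cells changed]:
YYYYYYYYY
YYRYYYYYY
YYYYYYYYY
YYYYYYYYY
YYYYYYYYY
YYYYYYYYY
YYKYYYYYY
YYYYYYYYY
YYYYKYYYY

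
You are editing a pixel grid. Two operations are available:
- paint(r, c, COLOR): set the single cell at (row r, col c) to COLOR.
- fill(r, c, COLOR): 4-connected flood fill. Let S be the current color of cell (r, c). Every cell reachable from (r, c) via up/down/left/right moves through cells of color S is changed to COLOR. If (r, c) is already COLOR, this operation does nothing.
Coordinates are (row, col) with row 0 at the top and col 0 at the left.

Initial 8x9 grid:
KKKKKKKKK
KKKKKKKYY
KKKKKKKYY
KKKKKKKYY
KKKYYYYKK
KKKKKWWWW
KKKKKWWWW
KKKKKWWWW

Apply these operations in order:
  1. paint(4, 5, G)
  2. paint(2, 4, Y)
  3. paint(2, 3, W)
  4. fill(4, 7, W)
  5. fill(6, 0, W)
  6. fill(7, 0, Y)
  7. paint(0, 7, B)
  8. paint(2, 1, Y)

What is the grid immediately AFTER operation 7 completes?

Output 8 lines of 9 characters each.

Answer: YYYYYYYBY
YYYYYYYYY
YYYYYYYYY
YYYYYYYYY
YYYYYGYYY
YYYYYYYYY
YYYYYYYYY
YYYYYYYYY

Derivation:
After op 1 paint(4,5,G):
KKKKKKKKK
KKKKKKKYY
KKKKKKKYY
KKKKKKKYY
KKKYYGYKK
KKKKKWWWW
KKKKKWWWW
KKKKKWWWW
After op 2 paint(2,4,Y):
KKKKKKKKK
KKKKKKKYY
KKKKYKKYY
KKKKKKKYY
KKKYYGYKK
KKKKKWWWW
KKKKKWWWW
KKKKKWWWW
After op 3 paint(2,3,W):
KKKKKKKKK
KKKKKKKYY
KKKWYKKYY
KKKKKKKYY
KKKYYGYKK
KKKKKWWWW
KKKKKWWWW
KKKKKWWWW
After op 4 fill(4,7,W) [2 cells changed]:
KKKKKKKKK
KKKKKKKYY
KKKWYKKYY
KKKKKKKYY
KKKYYGYWW
KKKKKWWWW
KKKKKWWWW
KKKKKWWWW
After op 5 fill(6,0,W) [46 cells changed]:
WWWWWWWWW
WWWWWWWYY
WWWWYWWYY
WWWWWWWYY
WWWYYGYWW
WWWWWWWWW
WWWWWWWWW
WWWWWWWWW
After op 6 fill(7,0,Y) [61 cells changed]:
YYYYYYYYY
YYYYYYYYY
YYYYYYYYY
YYYYYYYYY
YYYYYGYYY
YYYYYYYYY
YYYYYYYYY
YYYYYYYYY
After op 7 paint(0,7,B):
YYYYYYYBY
YYYYYYYYY
YYYYYYYYY
YYYYYYYYY
YYYYYGYYY
YYYYYYYYY
YYYYYYYYY
YYYYYYYYY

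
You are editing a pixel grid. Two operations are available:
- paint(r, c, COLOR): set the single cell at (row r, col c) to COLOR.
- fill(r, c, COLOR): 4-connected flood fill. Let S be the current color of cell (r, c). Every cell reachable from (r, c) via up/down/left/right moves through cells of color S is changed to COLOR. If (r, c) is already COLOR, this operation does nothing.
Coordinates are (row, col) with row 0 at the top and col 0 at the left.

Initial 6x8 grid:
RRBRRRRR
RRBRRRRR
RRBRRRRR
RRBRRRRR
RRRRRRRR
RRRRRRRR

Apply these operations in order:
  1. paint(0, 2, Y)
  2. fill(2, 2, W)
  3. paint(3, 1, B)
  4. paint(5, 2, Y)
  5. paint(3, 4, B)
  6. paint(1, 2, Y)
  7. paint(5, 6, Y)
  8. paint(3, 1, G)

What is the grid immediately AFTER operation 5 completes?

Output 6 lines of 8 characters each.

Answer: RRYRRRRR
RRWRRRRR
RRWRRRRR
RBWRBRRR
RRRRRRRR
RRYRRRRR

Derivation:
After op 1 paint(0,2,Y):
RRYRRRRR
RRBRRRRR
RRBRRRRR
RRBRRRRR
RRRRRRRR
RRRRRRRR
After op 2 fill(2,2,W) [3 cells changed]:
RRYRRRRR
RRWRRRRR
RRWRRRRR
RRWRRRRR
RRRRRRRR
RRRRRRRR
After op 3 paint(3,1,B):
RRYRRRRR
RRWRRRRR
RRWRRRRR
RBWRRRRR
RRRRRRRR
RRRRRRRR
After op 4 paint(5,2,Y):
RRYRRRRR
RRWRRRRR
RRWRRRRR
RBWRRRRR
RRRRRRRR
RRYRRRRR
After op 5 paint(3,4,B):
RRYRRRRR
RRWRRRRR
RRWRRRRR
RBWRBRRR
RRRRRRRR
RRYRRRRR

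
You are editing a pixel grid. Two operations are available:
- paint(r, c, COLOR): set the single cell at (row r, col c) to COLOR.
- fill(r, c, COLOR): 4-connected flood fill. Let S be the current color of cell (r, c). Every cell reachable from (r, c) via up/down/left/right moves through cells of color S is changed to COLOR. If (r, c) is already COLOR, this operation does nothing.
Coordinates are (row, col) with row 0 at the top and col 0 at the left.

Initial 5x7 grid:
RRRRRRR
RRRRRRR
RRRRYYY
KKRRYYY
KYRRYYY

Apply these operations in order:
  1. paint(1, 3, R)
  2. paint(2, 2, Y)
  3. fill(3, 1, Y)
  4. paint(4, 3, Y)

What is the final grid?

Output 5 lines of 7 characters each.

Answer: RRRRRRR
RRRRRRR
RRYRYYY
YYRRYYY
YYRYYYY

Derivation:
After op 1 paint(1,3,R):
RRRRRRR
RRRRRRR
RRRRYYY
KKRRYYY
KYRRYYY
After op 2 paint(2,2,Y):
RRRRRRR
RRRRRRR
RRYRYYY
KKRRYYY
KYRRYYY
After op 3 fill(3,1,Y) [3 cells changed]:
RRRRRRR
RRRRRRR
RRYRYYY
YYRRYYY
YYRRYYY
After op 4 paint(4,3,Y):
RRRRRRR
RRRRRRR
RRYRYYY
YYRRYYY
YYRYYYY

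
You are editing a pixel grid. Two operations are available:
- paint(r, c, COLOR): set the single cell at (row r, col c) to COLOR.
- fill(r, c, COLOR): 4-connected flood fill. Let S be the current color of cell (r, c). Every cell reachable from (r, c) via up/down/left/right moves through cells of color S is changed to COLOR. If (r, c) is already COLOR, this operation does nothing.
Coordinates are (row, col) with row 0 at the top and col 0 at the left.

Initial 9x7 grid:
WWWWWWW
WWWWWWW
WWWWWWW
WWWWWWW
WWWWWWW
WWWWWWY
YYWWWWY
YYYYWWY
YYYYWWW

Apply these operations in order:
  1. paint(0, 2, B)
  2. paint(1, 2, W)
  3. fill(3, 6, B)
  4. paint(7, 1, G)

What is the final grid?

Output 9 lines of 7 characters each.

After op 1 paint(0,2,B):
WWBWWWW
WWWWWWW
WWWWWWW
WWWWWWW
WWWWWWW
WWWWWWY
YYWWWWY
YYYYWWY
YYYYWWW
After op 2 paint(1,2,W):
WWBWWWW
WWWWWWW
WWWWWWW
WWWWWWW
WWWWWWW
WWWWWWY
YYWWWWY
YYYYWWY
YYYYWWW
After op 3 fill(3,6,B) [49 cells changed]:
BBBBBBB
BBBBBBB
BBBBBBB
BBBBBBB
BBBBBBB
BBBBBBY
YYBBBBY
YYYYBBY
YYYYBBB
After op 4 paint(7,1,G):
BBBBBBB
BBBBBBB
BBBBBBB
BBBBBBB
BBBBBBB
BBBBBBY
YYBBBBY
YGYYBBY
YYYYBBB

Answer: BBBBBBB
BBBBBBB
BBBBBBB
BBBBBBB
BBBBBBB
BBBBBBY
YYBBBBY
YGYYBBY
YYYYBBB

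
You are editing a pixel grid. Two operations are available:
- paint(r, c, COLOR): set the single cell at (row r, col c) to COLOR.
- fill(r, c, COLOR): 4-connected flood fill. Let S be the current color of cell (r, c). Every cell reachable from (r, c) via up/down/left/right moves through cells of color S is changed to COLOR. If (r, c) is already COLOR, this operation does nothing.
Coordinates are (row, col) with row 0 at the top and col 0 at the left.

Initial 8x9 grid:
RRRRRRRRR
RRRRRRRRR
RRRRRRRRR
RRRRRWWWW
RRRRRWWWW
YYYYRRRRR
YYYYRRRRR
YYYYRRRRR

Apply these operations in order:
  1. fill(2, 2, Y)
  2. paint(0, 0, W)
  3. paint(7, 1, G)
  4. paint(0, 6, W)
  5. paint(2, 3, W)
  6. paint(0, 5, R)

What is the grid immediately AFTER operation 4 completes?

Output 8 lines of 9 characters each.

Answer: WYYYYYWYY
YYYYYYYYY
YYYYYYYYY
YYYYYWWWW
YYYYYWWWW
YYYYYYYYY
YYYYYYYYY
YGYYYYYYY

Derivation:
After op 1 fill(2,2,Y) [52 cells changed]:
YYYYYYYYY
YYYYYYYYY
YYYYYYYYY
YYYYYWWWW
YYYYYWWWW
YYYYYYYYY
YYYYYYYYY
YYYYYYYYY
After op 2 paint(0,0,W):
WYYYYYYYY
YYYYYYYYY
YYYYYYYYY
YYYYYWWWW
YYYYYWWWW
YYYYYYYYY
YYYYYYYYY
YYYYYYYYY
After op 3 paint(7,1,G):
WYYYYYYYY
YYYYYYYYY
YYYYYYYYY
YYYYYWWWW
YYYYYWWWW
YYYYYYYYY
YYYYYYYYY
YGYYYYYYY
After op 4 paint(0,6,W):
WYYYYYWYY
YYYYYYYYY
YYYYYYYYY
YYYYYWWWW
YYYYYWWWW
YYYYYYYYY
YYYYYYYYY
YGYYYYYYY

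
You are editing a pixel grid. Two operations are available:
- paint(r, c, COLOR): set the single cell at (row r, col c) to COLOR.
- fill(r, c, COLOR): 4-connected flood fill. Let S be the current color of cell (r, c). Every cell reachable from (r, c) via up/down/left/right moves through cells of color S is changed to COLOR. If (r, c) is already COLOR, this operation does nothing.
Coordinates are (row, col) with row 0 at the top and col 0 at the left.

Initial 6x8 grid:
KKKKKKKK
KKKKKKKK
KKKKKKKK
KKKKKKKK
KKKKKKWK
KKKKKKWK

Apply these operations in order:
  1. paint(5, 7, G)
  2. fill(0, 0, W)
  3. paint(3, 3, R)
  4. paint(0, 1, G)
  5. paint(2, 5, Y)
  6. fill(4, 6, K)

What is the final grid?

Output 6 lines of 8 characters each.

After op 1 paint(5,7,G):
KKKKKKKK
KKKKKKKK
KKKKKKKK
KKKKKKKK
KKKKKKWK
KKKKKKWG
After op 2 fill(0,0,W) [45 cells changed]:
WWWWWWWW
WWWWWWWW
WWWWWWWW
WWWWWWWW
WWWWWWWW
WWWWWWWG
After op 3 paint(3,3,R):
WWWWWWWW
WWWWWWWW
WWWWWWWW
WWWRWWWW
WWWWWWWW
WWWWWWWG
After op 4 paint(0,1,G):
WGWWWWWW
WWWWWWWW
WWWWWWWW
WWWRWWWW
WWWWWWWW
WWWWWWWG
After op 5 paint(2,5,Y):
WGWWWWWW
WWWWWWWW
WWWWWYWW
WWWRWWWW
WWWWWWWW
WWWWWWWG
After op 6 fill(4,6,K) [44 cells changed]:
KGKKKKKK
KKKKKKKK
KKKKKYKK
KKKRKKKK
KKKKKKKK
KKKKKKKG

Answer: KGKKKKKK
KKKKKKKK
KKKKKYKK
KKKRKKKK
KKKKKKKK
KKKKKKKG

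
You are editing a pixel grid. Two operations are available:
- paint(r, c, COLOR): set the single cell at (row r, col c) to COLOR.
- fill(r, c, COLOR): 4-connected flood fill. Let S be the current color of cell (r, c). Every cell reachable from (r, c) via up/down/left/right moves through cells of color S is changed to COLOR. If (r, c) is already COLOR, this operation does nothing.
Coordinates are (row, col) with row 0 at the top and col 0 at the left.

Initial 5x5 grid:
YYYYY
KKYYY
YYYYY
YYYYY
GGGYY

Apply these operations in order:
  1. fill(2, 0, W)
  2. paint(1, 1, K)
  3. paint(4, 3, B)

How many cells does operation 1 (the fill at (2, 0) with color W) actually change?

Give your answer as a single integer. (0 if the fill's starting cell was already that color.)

After op 1 fill(2,0,W) [20 cells changed]:
WWWWW
KKWWW
WWWWW
WWWWW
GGGWW

Answer: 20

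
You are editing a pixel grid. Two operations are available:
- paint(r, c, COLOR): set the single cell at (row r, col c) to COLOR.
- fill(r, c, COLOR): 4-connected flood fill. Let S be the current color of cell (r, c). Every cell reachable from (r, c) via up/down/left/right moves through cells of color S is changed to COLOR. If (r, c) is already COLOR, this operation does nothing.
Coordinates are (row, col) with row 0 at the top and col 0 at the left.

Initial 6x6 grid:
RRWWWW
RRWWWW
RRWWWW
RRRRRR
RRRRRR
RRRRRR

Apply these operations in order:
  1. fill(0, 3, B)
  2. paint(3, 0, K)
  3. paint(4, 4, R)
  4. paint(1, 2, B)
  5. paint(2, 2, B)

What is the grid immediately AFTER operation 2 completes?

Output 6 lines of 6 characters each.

Answer: RRBBBB
RRBBBB
RRBBBB
KRRRRR
RRRRRR
RRRRRR

Derivation:
After op 1 fill(0,3,B) [12 cells changed]:
RRBBBB
RRBBBB
RRBBBB
RRRRRR
RRRRRR
RRRRRR
After op 2 paint(3,0,K):
RRBBBB
RRBBBB
RRBBBB
KRRRRR
RRRRRR
RRRRRR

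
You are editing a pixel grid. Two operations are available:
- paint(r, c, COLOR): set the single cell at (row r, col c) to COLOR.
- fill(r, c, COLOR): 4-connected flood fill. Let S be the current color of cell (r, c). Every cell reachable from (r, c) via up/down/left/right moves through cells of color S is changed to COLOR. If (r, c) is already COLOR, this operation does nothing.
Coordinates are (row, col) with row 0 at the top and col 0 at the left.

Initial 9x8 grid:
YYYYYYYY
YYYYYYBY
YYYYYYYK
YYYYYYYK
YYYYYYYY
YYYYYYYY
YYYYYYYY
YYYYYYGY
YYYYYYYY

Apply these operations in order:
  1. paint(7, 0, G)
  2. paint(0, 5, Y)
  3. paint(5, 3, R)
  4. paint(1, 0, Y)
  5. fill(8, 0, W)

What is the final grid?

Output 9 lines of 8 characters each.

After op 1 paint(7,0,G):
YYYYYYYY
YYYYYYBY
YYYYYYYK
YYYYYYYK
YYYYYYYY
YYYYYYYY
YYYYYYYY
GYYYYYGY
YYYYYYYY
After op 2 paint(0,5,Y):
YYYYYYYY
YYYYYYBY
YYYYYYYK
YYYYYYYK
YYYYYYYY
YYYYYYYY
YYYYYYYY
GYYYYYGY
YYYYYYYY
After op 3 paint(5,3,R):
YYYYYYYY
YYYYYYBY
YYYYYYYK
YYYYYYYK
YYYYYYYY
YYYRYYYY
YYYYYYYY
GYYYYYGY
YYYYYYYY
After op 4 paint(1,0,Y):
YYYYYYYY
YYYYYYBY
YYYYYYYK
YYYYYYYK
YYYYYYYY
YYYRYYYY
YYYYYYYY
GYYYYYGY
YYYYYYYY
After op 5 fill(8,0,W) [66 cells changed]:
WWWWWWWW
WWWWWWBW
WWWWWWWK
WWWWWWWK
WWWWWWWW
WWWRWWWW
WWWWWWWW
GWWWWWGW
WWWWWWWW

Answer: WWWWWWWW
WWWWWWBW
WWWWWWWK
WWWWWWWK
WWWWWWWW
WWWRWWWW
WWWWWWWW
GWWWWWGW
WWWWWWWW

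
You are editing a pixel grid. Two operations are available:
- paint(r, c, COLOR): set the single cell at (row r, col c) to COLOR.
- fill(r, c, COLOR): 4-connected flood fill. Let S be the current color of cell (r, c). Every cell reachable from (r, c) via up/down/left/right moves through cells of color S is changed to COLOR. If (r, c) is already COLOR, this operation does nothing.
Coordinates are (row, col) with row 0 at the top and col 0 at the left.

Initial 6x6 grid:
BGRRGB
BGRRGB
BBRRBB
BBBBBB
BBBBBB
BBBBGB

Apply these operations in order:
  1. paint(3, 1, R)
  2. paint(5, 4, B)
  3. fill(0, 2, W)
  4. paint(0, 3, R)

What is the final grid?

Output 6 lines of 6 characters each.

After op 1 paint(3,1,R):
BGRRGB
BGRRGB
BBRRBB
BRBBBB
BBBBBB
BBBBGB
After op 2 paint(5,4,B):
BGRRGB
BGRRGB
BBRRBB
BRBBBB
BBBBBB
BBBBBB
After op 3 fill(0,2,W) [6 cells changed]:
BGWWGB
BGWWGB
BBWWBB
BRBBBB
BBBBBB
BBBBBB
After op 4 paint(0,3,R):
BGWRGB
BGWWGB
BBWWBB
BRBBBB
BBBBBB
BBBBBB

Answer: BGWRGB
BGWWGB
BBWWBB
BRBBBB
BBBBBB
BBBBBB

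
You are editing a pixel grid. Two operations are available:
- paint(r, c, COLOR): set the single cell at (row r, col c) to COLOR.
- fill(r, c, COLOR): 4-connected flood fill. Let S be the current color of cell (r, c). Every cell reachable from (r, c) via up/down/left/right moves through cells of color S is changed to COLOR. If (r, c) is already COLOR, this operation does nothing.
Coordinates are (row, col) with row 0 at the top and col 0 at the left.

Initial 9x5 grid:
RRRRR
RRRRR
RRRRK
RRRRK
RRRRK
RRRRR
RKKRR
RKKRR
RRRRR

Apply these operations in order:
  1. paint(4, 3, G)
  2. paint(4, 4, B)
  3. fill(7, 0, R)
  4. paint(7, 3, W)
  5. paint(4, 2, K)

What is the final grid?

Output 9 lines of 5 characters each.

Answer: RRRRR
RRRRR
RRRRK
RRRRK
RRKGB
RRRRR
RKKRR
RKKWR
RRRRR

Derivation:
After op 1 paint(4,3,G):
RRRRR
RRRRR
RRRRK
RRRRK
RRRGK
RRRRR
RKKRR
RKKRR
RRRRR
After op 2 paint(4,4,B):
RRRRR
RRRRR
RRRRK
RRRRK
RRRGB
RRRRR
RKKRR
RKKRR
RRRRR
After op 3 fill(7,0,R) [0 cells changed]:
RRRRR
RRRRR
RRRRK
RRRRK
RRRGB
RRRRR
RKKRR
RKKRR
RRRRR
After op 4 paint(7,3,W):
RRRRR
RRRRR
RRRRK
RRRRK
RRRGB
RRRRR
RKKRR
RKKWR
RRRRR
After op 5 paint(4,2,K):
RRRRR
RRRRR
RRRRK
RRRRK
RRKGB
RRRRR
RKKRR
RKKWR
RRRRR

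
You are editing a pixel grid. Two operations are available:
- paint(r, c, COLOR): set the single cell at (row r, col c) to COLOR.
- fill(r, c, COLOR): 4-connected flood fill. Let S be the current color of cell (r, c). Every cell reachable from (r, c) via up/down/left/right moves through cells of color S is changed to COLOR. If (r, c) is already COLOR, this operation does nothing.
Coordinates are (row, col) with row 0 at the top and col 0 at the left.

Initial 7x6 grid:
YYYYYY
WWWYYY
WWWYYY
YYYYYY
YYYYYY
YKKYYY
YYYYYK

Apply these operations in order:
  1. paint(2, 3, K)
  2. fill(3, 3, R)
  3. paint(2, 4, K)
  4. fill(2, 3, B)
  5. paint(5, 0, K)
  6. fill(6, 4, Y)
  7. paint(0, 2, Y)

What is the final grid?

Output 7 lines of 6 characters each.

After op 1 paint(2,3,K):
YYYYYY
WWWYYY
WWWKYY
YYYYYY
YYYYYY
YKKYYY
YYYYYK
After op 2 fill(3,3,R) [32 cells changed]:
RRRRRR
WWWRRR
WWWKRR
RRRRRR
RRRRRR
RKKRRR
RRRRRK
After op 3 paint(2,4,K):
RRRRRR
WWWRRR
WWWKKR
RRRRRR
RRRRRR
RKKRRR
RRRRRK
After op 4 fill(2,3,B) [2 cells changed]:
RRRRRR
WWWRRR
WWWBBR
RRRRRR
RRRRRR
RKKRRR
RRRRRK
After op 5 paint(5,0,K):
RRRRRR
WWWRRR
WWWBBR
RRRRRR
RRRRRR
KKKRRR
RRRRRK
After op 6 fill(6,4,Y) [30 cells changed]:
YYYYYY
WWWYYY
WWWBBY
YYYYYY
YYYYYY
KKKYYY
YYYYYK
After op 7 paint(0,2,Y):
YYYYYY
WWWYYY
WWWBBY
YYYYYY
YYYYYY
KKKYYY
YYYYYK

Answer: YYYYYY
WWWYYY
WWWBBY
YYYYYY
YYYYYY
KKKYYY
YYYYYK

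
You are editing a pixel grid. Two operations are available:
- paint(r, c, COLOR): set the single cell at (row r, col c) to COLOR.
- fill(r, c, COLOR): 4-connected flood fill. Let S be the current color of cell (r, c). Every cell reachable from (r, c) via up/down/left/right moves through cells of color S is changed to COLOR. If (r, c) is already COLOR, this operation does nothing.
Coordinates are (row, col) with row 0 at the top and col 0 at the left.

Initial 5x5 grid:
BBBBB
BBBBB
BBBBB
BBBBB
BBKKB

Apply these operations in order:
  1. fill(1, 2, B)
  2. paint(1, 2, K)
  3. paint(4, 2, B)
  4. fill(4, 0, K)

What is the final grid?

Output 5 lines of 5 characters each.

Answer: KKKKK
KKKKK
KKKKK
KKKKK
KKKKK

Derivation:
After op 1 fill(1,2,B) [0 cells changed]:
BBBBB
BBBBB
BBBBB
BBBBB
BBKKB
After op 2 paint(1,2,K):
BBBBB
BBKBB
BBBBB
BBBBB
BBKKB
After op 3 paint(4,2,B):
BBBBB
BBKBB
BBBBB
BBBBB
BBBKB
After op 4 fill(4,0,K) [23 cells changed]:
KKKKK
KKKKK
KKKKK
KKKKK
KKKKK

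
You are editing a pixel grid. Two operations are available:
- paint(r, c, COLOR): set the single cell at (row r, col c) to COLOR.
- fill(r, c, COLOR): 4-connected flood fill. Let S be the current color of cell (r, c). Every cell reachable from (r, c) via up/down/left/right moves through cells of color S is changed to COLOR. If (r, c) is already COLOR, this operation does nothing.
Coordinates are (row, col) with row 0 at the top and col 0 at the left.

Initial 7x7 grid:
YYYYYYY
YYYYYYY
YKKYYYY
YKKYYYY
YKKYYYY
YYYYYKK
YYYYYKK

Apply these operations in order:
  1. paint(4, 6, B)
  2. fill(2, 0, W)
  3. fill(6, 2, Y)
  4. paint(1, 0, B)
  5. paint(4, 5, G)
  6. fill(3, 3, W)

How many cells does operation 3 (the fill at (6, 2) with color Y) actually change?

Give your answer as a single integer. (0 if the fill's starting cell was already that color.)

Answer: 38

Derivation:
After op 1 paint(4,6,B):
YYYYYYY
YYYYYYY
YKKYYYY
YKKYYYY
YKKYYYB
YYYYYKK
YYYYYKK
After op 2 fill(2,0,W) [38 cells changed]:
WWWWWWW
WWWWWWW
WKKWWWW
WKKWWWW
WKKWWWB
WWWWWKK
WWWWWKK
After op 3 fill(6,2,Y) [38 cells changed]:
YYYYYYY
YYYYYYY
YKKYYYY
YKKYYYY
YKKYYYB
YYYYYKK
YYYYYKK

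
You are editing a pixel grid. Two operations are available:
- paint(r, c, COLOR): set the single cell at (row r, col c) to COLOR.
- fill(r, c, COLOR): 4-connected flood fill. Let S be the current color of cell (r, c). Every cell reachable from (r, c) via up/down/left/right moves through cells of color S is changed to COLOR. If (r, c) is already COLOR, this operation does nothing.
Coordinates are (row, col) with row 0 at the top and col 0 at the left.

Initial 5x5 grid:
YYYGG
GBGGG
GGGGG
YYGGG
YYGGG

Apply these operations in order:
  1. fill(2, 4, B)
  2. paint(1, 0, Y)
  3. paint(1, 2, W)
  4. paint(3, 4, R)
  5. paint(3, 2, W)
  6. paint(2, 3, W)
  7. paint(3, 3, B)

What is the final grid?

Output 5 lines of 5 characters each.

After op 1 fill(2,4,B) [17 cells changed]:
YYYBB
BBBBB
BBBBB
YYBBB
YYBBB
After op 2 paint(1,0,Y):
YYYBB
YBBBB
BBBBB
YYBBB
YYBBB
After op 3 paint(1,2,W):
YYYBB
YBWBB
BBBBB
YYBBB
YYBBB
After op 4 paint(3,4,R):
YYYBB
YBWBB
BBBBB
YYBBR
YYBBB
After op 5 paint(3,2,W):
YYYBB
YBWBB
BBBBB
YYWBR
YYBBB
After op 6 paint(2,3,W):
YYYBB
YBWBB
BBBWB
YYWBR
YYBBB
After op 7 paint(3,3,B):
YYYBB
YBWBB
BBBWB
YYWBR
YYBBB

Answer: YYYBB
YBWBB
BBBWB
YYWBR
YYBBB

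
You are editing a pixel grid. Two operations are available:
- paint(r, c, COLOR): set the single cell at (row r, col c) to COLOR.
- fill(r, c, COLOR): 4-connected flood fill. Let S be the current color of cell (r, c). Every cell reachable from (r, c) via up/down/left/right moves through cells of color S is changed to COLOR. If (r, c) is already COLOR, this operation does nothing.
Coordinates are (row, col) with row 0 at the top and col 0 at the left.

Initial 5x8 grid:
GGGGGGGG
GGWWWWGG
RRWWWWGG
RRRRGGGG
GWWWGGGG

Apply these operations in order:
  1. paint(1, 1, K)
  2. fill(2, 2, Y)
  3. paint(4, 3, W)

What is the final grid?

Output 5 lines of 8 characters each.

After op 1 paint(1,1,K):
GGGGGGGG
GKWWWWGG
RRWWWWGG
RRRRGGGG
GWWWGGGG
After op 2 fill(2,2,Y) [8 cells changed]:
GGGGGGGG
GKYYYYGG
RRYYYYGG
RRRRGGGG
GWWWGGGG
After op 3 paint(4,3,W):
GGGGGGGG
GKYYYYGG
RRYYYYGG
RRRRGGGG
GWWWGGGG

Answer: GGGGGGGG
GKYYYYGG
RRYYYYGG
RRRRGGGG
GWWWGGGG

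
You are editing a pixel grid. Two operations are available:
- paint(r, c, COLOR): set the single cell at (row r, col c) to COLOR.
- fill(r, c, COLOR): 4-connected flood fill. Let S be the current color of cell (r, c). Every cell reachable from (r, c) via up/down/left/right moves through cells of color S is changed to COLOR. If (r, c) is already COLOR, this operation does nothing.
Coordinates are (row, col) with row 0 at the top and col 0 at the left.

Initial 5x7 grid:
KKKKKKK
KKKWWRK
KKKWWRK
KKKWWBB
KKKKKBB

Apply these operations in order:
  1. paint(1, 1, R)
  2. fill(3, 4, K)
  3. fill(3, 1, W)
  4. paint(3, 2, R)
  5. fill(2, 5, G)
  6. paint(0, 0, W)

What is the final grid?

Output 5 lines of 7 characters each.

After op 1 paint(1,1,R):
KKKKKKK
KRKWWRK
KKKWWRK
KKKWWBB
KKKKKBB
After op 2 fill(3,4,K) [6 cells changed]:
KKKKKKK
KRKKKRK
KKKKKRK
KKKKKBB
KKKKKBB
After op 3 fill(3,1,W) [28 cells changed]:
WWWWWWW
WRWWWRW
WWWWWRW
WWWWWBB
WWWWWBB
After op 4 paint(3,2,R):
WWWWWWW
WRWWWRW
WWWWWRW
WWRWWBB
WWWWWBB
After op 5 fill(2,5,G) [2 cells changed]:
WWWWWWW
WRWWWGW
WWWWWGW
WWRWWBB
WWWWWBB
After op 6 paint(0,0,W):
WWWWWWW
WRWWWGW
WWWWWGW
WWRWWBB
WWWWWBB

Answer: WWWWWWW
WRWWWGW
WWWWWGW
WWRWWBB
WWWWWBB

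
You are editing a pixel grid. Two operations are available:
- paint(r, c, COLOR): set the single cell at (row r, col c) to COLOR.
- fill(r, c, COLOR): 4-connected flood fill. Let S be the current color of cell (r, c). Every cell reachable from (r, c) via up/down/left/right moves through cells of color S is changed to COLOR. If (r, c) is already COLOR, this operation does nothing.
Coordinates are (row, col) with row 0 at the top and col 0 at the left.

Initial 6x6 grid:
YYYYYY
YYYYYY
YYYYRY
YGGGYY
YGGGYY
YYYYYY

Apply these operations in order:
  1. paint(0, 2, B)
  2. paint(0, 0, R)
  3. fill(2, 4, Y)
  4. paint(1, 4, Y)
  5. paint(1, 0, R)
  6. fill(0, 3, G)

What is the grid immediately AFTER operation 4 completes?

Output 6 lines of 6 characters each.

Answer: RYBYYY
YYYYYY
YYYYYY
YGGGYY
YGGGYY
YYYYYY

Derivation:
After op 1 paint(0,2,B):
YYBYYY
YYYYYY
YYYYRY
YGGGYY
YGGGYY
YYYYYY
After op 2 paint(0,0,R):
RYBYYY
YYYYYY
YYYYRY
YGGGYY
YGGGYY
YYYYYY
After op 3 fill(2,4,Y) [1 cells changed]:
RYBYYY
YYYYYY
YYYYYY
YGGGYY
YGGGYY
YYYYYY
After op 4 paint(1,4,Y):
RYBYYY
YYYYYY
YYYYYY
YGGGYY
YGGGYY
YYYYYY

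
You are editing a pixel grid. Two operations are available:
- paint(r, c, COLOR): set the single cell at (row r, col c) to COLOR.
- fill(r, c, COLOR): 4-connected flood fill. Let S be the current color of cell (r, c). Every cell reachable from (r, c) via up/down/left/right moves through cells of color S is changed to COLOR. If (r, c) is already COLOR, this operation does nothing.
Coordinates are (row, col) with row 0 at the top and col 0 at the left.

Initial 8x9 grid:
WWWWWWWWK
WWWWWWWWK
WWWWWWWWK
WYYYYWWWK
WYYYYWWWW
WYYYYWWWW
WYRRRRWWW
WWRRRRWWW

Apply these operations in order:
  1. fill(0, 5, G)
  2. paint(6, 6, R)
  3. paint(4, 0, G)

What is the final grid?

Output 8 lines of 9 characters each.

After op 1 fill(0,5,G) [47 cells changed]:
GGGGGGGGK
GGGGGGGGK
GGGGGGGGK
GYYYYGGGK
GYYYYGGGG
GYYYYGGGG
GYRRRRGGG
GGRRRRGGG
After op 2 paint(6,6,R):
GGGGGGGGK
GGGGGGGGK
GGGGGGGGK
GYYYYGGGK
GYYYYGGGG
GYYYYGGGG
GYRRRRRGG
GGRRRRGGG
After op 3 paint(4,0,G):
GGGGGGGGK
GGGGGGGGK
GGGGGGGGK
GYYYYGGGK
GYYYYGGGG
GYYYYGGGG
GYRRRRRGG
GGRRRRGGG

Answer: GGGGGGGGK
GGGGGGGGK
GGGGGGGGK
GYYYYGGGK
GYYYYGGGG
GYYYYGGGG
GYRRRRRGG
GGRRRRGGG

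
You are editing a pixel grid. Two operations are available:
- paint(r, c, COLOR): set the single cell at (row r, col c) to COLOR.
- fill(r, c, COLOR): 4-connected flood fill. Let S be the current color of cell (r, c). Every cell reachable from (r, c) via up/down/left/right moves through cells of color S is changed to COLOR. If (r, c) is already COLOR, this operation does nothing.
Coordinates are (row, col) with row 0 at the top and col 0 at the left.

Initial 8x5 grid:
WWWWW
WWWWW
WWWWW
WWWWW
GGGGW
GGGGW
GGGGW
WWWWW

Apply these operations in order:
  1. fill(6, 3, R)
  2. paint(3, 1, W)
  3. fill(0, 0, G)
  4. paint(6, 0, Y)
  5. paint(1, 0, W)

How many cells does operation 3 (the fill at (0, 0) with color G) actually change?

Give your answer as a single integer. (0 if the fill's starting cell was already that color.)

After op 1 fill(6,3,R) [12 cells changed]:
WWWWW
WWWWW
WWWWW
WWWWW
RRRRW
RRRRW
RRRRW
WWWWW
After op 2 paint(3,1,W):
WWWWW
WWWWW
WWWWW
WWWWW
RRRRW
RRRRW
RRRRW
WWWWW
After op 3 fill(0,0,G) [28 cells changed]:
GGGGG
GGGGG
GGGGG
GGGGG
RRRRG
RRRRG
RRRRG
GGGGG

Answer: 28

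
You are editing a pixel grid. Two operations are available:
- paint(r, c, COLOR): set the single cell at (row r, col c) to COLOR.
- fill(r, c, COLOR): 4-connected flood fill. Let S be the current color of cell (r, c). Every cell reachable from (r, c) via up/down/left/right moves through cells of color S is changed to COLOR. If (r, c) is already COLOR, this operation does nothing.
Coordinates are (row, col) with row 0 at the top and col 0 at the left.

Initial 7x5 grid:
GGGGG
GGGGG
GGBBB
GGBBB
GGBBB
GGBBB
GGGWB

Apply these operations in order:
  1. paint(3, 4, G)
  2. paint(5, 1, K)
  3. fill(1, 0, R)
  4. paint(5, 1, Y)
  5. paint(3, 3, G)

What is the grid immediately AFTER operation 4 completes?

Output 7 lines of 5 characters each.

After op 1 paint(3,4,G):
GGGGG
GGGGG
GGBBB
GGBBG
GGBBB
GGBBB
GGGWB
After op 2 paint(5,1,K):
GGGGG
GGGGG
GGBBB
GGBBG
GGBBB
GKBBB
GGGWB
After op 3 fill(1,0,R) [20 cells changed]:
RRRRR
RRRRR
RRBBB
RRBBG
RRBBB
RKBBB
RRRWB
After op 4 paint(5,1,Y):
RRRRR
RRRRR
RRBBB
RRBBG
RRBBB
RYBBB
RRRWB

Answer: RRRRR
RRRRR
RRBBB
RRBBG
RRBBB
RYBBB
RRRWB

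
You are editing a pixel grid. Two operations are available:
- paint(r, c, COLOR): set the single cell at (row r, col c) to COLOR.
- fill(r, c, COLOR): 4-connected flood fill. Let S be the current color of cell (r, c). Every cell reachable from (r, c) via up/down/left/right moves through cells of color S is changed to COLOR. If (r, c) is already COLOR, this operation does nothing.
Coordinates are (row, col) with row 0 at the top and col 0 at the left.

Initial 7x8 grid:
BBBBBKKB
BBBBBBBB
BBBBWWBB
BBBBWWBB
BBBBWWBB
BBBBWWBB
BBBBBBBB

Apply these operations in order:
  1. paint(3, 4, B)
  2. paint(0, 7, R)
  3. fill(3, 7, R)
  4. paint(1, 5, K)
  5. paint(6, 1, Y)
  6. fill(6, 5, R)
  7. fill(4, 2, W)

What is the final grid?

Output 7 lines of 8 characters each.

Answer: WWWWWKKW
WWWWWKWW
WWWWWWWW
WWWWWWWW
WWWWWWWW
WWWWWWWW
WYWWWWWW

Derivation:
After op 1 paint(3,4,B):
BBBBBKKB
BBBBBBBB
BBBBWWBB
BBBBBWBB
BBBBWWBB
BBBBWWBB
BBBBBBBB
After op 2 paint(0,7,R):
BBBBBKKR
BBBBBBBB
BBBBWWBB
BBBBBWBB
BBBBWWBB
BBBBWWBB
BBBBBBBB
After op 3 fill(3,7,R) [46 cells changed]:
RRRRRKKR
RRRRRRRR
RRRRWWRR
RRRRRWRR
RRRRWWRR
RRRRWWRR
RRRRRRRR
After op 4 paint(1,5,K):
RRRRRKKR
RRRRRKRR
RRRRWWRR
RRRRRWRR
RRRRWWRR
RRRRWWRR
RRRRRRRR
After op 5 paint(6,1,Y):
RRRRRKKR
RRRRRKRR
RRRRWWRR
RRRRRWRR
RRRRWWRR
RRRRWWRR
RYRRRRRR
After op 6 fill(6,5,R) [0 cells changed]:
RRRRRKKR
RRRRRKRR
RRRRWWRR
RRRRRWRR
RRRRWWRR
RRRRWWRR
RYRRRRRR
After op 7 fill(4,2,W) [45 cells changed]:
WWWWWKKW
WWWWWKWW
WWWWWWWW
WWWWWWWW
WWWWWWWW
WWWWWWWW
WYWWWWWW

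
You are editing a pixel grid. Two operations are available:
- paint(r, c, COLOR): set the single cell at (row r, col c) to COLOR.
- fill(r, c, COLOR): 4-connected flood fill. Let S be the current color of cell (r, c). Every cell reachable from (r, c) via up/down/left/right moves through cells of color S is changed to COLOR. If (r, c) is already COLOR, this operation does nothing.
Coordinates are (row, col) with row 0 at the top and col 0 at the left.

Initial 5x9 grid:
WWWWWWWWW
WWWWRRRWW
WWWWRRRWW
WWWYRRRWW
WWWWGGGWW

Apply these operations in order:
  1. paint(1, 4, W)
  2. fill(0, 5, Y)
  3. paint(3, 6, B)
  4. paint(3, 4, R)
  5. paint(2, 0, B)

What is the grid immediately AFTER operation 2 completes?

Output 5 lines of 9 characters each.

After op 1 paint(1,4,W):
WWWWWWWWW
WWWWWRRWW
WWWWRRRWW
WWWYRRRWW
WWWWGGGWW
After op 2 fill(0,5,Y) [33 cells changed]:
YYYYYYYYY
YYYYYRRYY
YYYYRRRYY
YYYYRRRYY
YYYYGGGYY

Answer: YYYYYYYYY
YYYYYRRYY
YYYYRRRYY
YYYYRRRYY
YYYYGGGYY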